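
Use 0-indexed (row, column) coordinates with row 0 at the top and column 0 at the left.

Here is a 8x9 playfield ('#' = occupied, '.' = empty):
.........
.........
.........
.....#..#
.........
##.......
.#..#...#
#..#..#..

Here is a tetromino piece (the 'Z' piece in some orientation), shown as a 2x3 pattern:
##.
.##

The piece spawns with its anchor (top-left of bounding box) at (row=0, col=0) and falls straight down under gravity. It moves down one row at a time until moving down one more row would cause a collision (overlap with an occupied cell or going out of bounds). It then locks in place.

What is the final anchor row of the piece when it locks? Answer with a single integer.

Spawn at (row=0, col=0). Try each row:
  row 0: fits
  row 1: fits
  row 2: fits
  row 3: fits
  row 4: blocked -> lock at row 3

Answer: 3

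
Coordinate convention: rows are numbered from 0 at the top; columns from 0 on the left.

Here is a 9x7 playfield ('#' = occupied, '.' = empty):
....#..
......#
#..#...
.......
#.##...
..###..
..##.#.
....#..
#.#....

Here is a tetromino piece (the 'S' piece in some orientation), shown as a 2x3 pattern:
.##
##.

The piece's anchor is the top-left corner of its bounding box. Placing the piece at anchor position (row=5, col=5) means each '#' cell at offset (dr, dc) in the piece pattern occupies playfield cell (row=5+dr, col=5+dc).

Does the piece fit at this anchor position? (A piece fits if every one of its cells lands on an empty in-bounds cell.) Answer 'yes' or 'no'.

Answer: no

Derivation:
Check each piece cell at anchor (5, 5):
  offset (0,1) -> (5,6): empty -> OK
  offset (0,2) -> (5,7): out of bounds -> FAIL
  offset (1,0) -> (6,5): occupied ('#') -> FAIL
  offset (1,1) -> (6,6): empty -> OK
All cells valid: no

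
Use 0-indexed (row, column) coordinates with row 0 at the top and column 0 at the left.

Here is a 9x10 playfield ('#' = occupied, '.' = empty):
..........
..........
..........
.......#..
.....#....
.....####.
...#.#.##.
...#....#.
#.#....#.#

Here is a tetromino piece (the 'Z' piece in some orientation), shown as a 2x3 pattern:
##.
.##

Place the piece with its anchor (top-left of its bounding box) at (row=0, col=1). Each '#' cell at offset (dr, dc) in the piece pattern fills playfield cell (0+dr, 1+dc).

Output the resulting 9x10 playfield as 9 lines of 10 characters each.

Answer: .##.......
..##......
..........
.......#..
.....#....
.....####.
...#.#.##.
...#....#.
#.#....#.#

Derivation:
Fill (0+0,1+0) = (0,1)
Fill (0+0,1+1) = (0,2)
Fill (0+1,1+1) = (1,2)
Fill (0+1,1+2) = (1,3)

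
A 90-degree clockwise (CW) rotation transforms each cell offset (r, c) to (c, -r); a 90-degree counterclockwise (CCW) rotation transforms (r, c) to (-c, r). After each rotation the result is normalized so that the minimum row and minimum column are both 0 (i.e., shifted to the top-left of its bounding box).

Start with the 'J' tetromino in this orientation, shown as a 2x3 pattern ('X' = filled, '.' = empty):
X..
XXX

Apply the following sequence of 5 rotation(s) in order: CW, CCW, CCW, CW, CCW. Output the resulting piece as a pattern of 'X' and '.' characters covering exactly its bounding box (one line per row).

Answer: .X
.X
XX

Derivation:
Start:
X..
XXX
After rotation 1 (CW):
XX
X.
X.
After rotation 2 (CCW):
X..
XXX
After rotation 3 (CCW):
.X
.X
XX
After rotation 4 (CW):
X..
XXX
After rotation 5 (CCW):
.X
.X
XX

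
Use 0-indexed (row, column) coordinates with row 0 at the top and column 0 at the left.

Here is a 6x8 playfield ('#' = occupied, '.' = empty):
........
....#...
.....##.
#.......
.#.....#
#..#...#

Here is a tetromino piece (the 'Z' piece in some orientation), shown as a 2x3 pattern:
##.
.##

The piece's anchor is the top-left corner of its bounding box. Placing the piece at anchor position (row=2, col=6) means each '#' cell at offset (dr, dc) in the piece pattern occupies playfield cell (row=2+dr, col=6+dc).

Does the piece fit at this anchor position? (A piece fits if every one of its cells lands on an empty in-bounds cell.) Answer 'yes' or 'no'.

Check each piece cell at anchor (2, 6):
  offset (0,0) -> (2,6): occupied ('#') -> FAIL
  offset (0,1) -> (2,7): empty -> OK
  offset (1,1) -> (3,7): empty -> OK
  offset (1,2) -> (3,8): out of bounds -> FAIL
All cells valid: no

Answer: no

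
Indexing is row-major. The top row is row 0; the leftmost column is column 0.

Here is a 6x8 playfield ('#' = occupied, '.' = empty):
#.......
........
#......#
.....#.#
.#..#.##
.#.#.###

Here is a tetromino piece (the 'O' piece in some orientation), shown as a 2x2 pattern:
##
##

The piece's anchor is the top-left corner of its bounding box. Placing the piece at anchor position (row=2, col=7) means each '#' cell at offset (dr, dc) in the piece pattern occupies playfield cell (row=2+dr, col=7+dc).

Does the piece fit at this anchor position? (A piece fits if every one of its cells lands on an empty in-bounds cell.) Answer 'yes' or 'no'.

Check each piece cell at anchor (2, 7):
  offset (0,0) -> (2,7): occupied ('#') -> FAIL
  offset (0,1) -> (2,8): out of bounds -> FAIL
  offset (1,0) -> (3,7): occupied ('#') -> FAIL
  offset (1,1) -> (3,8): out of bounds -> FAIL
All cells valid: no

Answer: no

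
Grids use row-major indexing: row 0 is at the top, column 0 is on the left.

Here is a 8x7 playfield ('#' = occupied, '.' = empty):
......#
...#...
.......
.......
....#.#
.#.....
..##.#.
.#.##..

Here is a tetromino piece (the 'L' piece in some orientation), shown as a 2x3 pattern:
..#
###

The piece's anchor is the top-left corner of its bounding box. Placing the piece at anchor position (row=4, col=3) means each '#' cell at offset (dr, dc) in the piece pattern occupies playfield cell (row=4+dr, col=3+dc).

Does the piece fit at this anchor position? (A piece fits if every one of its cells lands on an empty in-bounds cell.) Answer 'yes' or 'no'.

Answer: yes

Derivation:
Check each piece cell at anchor (4, 3):
  offset (0,2) -> (4,5): empty -> OK
  offset (1,0) -> (5,3): empty -> OK
  offset (1,1) -> (5,4): empty -> OK
  offset (1,2) -> (5,5): empty -> OK
All cells valid: yes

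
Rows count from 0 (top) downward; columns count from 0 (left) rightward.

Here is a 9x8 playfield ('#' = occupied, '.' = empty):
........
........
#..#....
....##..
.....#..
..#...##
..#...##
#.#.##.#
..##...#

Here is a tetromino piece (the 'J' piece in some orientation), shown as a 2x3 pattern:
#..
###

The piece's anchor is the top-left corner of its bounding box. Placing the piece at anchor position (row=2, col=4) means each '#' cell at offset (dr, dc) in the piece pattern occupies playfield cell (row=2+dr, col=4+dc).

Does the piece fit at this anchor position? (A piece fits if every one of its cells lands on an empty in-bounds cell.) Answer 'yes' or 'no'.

Check each piece cell at anchor (2, 4):
  offset (0,0) -> (2,4): empty -> OK
  offset (1,0) -> (3,4): occupied ('#') -> FAIL
  offset (1,1) -> (3,5): occupied ('#') -> FAIL
  offset (1,2) -> (3,6): empty -> OK
All cells valid: no

Answer: no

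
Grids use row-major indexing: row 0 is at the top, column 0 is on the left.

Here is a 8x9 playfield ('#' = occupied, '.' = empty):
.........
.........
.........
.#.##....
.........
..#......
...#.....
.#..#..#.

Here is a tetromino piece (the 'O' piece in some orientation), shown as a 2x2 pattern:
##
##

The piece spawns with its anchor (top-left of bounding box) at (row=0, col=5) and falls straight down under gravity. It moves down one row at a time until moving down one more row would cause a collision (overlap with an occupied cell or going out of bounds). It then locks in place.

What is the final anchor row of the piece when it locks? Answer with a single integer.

Answer: 6

Derivation:
Spawn at (row=0, col=5). Try each row:
  row 0: fits
  row 1: fits
  row 2: fits
  row 3: fits
  row 4: fits
  row 5: fits
  row 6: fits
  row 7: blocked -> lock at row 6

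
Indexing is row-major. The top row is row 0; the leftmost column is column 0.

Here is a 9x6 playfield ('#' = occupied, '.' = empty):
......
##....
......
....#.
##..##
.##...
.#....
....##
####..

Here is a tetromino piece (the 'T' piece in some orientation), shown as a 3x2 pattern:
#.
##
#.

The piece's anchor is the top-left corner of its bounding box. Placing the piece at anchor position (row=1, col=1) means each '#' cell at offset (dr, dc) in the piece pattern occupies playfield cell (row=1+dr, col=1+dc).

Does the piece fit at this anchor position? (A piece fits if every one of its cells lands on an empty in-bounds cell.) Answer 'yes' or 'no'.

Answer: no

Derivation:
Check each piece cell at anchor (1, 1):
  offset (0,0) -> (1,1): occupied ('#') -> FAIL
  offset (1,0) -> (2,1): empty -> OK
  offset (1,1) -> (2,2): empty -> OK
  offset (2,0) -> (3,1): empty -> OK
All cells valid: no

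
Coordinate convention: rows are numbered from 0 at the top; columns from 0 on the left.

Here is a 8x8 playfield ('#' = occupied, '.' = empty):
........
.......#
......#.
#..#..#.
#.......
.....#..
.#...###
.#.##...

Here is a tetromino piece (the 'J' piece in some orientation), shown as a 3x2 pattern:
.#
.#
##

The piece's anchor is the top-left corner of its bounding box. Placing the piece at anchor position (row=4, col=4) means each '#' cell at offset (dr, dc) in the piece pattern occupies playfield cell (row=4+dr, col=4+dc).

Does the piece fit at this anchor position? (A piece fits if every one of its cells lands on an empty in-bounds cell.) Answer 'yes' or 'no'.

Answer: no

Derivation:
Check each piece cell at anchor (4, 4):
  offset (0,1) -> (4,5): empty -> OK
  offset (1,1) -> (5,5): occupied ('#') -> FAIL
  offset (2,0) -> (6,4): empty -> OK
  offset (2,1) -> (6,5): occupied ('#') -> FAIL
All cells valid: no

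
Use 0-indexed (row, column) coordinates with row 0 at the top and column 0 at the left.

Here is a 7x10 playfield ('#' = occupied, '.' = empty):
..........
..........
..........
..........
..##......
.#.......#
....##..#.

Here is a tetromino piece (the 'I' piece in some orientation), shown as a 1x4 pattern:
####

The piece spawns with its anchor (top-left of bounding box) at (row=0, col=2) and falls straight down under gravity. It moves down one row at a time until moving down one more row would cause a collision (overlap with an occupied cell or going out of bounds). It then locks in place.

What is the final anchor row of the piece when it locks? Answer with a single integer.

Answer: 3

Derivation:
Spawn at (row=0, col=2). Try each row:
  row 0: fits
  row 1: fits
  row 2: fits
  row 3: fits
  row 4: blocked -> lock at row 3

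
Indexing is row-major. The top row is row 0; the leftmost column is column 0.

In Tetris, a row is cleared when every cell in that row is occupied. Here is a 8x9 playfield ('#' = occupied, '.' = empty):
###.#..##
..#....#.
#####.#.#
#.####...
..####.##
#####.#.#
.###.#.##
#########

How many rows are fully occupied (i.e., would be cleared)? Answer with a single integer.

Check each row:
  row 0: 3 empty cells -> not full
  row 1: 7 empty cells -> not full
  row 2: 2 empty cells -> not full
  row 3: 4 empty cells -> not full
  row 4: 3 empty cells -> not full
  row 5: 2 empty cells -> not full
  row 6: 3 empty cells -> not full
  row 7: 0 empty cells -> FULL (clear)
Total rows cleared: 1

Answer: 1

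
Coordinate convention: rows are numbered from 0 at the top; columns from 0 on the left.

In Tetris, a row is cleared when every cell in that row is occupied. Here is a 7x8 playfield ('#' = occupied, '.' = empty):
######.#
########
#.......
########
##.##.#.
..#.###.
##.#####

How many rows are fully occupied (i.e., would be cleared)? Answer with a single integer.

Answer: 2

Derivation:
Check each row:
  row 0: 1 empty cell -> not full
  row 1: 0 empty cells -> FULL (clear)
  row 2: 7 empty cells -> not full
  row 3: 0 empty cells -> FULL (clear)
  row 4: 3 empty cells -> not full
  row 5: 4 empty cells -> not full
  row 6: 1 empty cell -> not full
Total rows cleared: 2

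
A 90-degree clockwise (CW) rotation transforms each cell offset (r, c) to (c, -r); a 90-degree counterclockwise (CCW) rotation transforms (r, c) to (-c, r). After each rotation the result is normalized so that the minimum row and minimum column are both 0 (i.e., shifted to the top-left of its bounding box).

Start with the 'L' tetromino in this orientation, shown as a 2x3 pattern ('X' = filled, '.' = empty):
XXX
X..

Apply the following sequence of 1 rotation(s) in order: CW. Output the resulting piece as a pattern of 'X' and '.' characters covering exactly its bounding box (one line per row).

Answer: XX
.X
.X

Derivation:
Start:
XXX
X..
After rotation 1 (CW):
XX
.X
.X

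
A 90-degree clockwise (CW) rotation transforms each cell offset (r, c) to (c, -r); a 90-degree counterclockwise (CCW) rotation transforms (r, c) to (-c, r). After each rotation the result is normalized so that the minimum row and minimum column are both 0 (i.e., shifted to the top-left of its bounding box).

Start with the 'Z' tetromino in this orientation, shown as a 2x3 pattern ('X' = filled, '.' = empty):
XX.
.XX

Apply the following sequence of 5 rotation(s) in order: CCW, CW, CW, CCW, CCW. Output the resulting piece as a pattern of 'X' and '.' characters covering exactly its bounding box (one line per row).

Start:
XX.
.XX
After rotation 1 (CCW):
.X
XX
X.
After rotation 2 (CW):
XX.
.XX
After rotation 3 (CW):
.X
XX
X.
After rotation 4 (CCW):
XX.
.XX
After rotation 5 (CCW):
.X
XX
X.

Answer: .X
XX
X.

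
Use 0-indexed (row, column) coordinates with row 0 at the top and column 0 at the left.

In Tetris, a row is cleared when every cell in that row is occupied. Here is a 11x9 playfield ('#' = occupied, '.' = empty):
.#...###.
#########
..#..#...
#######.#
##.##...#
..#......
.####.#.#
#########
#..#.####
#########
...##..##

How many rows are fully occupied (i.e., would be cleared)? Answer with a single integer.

Check each row:
  row 0: 5 empty cells -> not full
  row 1: 0 empty cells -> FULL (clear)
  row 2: 7 empty cells -> not full
  row 3: 1 empty cell -> not full
  row 4: 4 empty cells -> not full
  row 5: 8 empty cells -> not full
  row 6: 3 empty cells -> not full
  row 7: 0 empty cells -> FULL (clear)
  row 8: 3 empty cells -> not full
  row 9: 0 empty cells -> FULL (clear)
  row 10: 5 empty cells -> not full
Total rows cleared: 3

Answer: 3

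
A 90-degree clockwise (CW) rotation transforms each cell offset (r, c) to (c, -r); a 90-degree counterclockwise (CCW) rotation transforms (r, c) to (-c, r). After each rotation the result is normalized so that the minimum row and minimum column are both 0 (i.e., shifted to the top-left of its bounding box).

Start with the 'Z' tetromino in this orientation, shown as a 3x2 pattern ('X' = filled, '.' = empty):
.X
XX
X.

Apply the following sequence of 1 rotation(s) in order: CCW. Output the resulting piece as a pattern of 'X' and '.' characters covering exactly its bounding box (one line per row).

Start:
.X
XX
X.
After rotation 1 (CCW):
XX.
.XX

Answer: XX.
.XX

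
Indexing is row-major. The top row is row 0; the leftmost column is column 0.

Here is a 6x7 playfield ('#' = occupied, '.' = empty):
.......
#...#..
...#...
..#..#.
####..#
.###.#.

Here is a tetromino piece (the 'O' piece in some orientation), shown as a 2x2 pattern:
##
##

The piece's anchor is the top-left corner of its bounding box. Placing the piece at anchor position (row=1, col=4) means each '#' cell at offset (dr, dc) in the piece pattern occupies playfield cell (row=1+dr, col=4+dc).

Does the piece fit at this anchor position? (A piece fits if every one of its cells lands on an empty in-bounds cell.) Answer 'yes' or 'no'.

Answer: no

Derivation:
Check each piece cell at anchor (1, 4):
  offset (0,0) -> (1,4): occupied ('#') -> FAIL
  offset (0,1) -> (1,5): empty -> OK
  offset (1,0) -> (2,4): empty -> OK
  offset (1,1) -> (2,5): empty -> OK
All cells valid: no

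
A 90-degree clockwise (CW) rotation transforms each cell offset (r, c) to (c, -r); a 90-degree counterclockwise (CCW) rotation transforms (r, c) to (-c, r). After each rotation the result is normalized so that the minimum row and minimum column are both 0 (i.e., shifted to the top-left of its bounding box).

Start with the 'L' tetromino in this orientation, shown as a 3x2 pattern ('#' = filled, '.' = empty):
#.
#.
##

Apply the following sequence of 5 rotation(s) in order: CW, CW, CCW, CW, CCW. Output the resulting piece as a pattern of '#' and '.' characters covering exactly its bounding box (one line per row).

Answer: ###
#..

Derivation:
Start:
#.
#.
##
After rotation 1 (CW):
###
#..
After rotation 2 (CW):
##
.#
.#
After rotation 3 (CCW):
###
#..
After rotation 4 (CW):
##
.#
.#
After rotation 5 (CCW):
###
#..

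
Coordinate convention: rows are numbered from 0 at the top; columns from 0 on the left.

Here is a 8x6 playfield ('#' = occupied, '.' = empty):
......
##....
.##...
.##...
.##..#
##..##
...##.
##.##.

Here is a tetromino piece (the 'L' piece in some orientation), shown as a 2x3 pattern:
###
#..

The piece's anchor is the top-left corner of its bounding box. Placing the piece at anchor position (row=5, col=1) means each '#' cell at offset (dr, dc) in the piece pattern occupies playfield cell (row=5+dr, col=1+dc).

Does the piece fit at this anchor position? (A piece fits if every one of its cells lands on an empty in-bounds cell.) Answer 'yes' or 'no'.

Answer: no

Derivation:
Check each piece cell at anchor (5, 1):
  offset (0,0) -> (5,1): occupied ('#') -> FAIL
  offset (0,1) -> (5,2): empty -> OK
  offset (0,2) -> (5,3): empty -> OK
  offset (1,0) -> (6,1): empty -> OK
All cells valid: no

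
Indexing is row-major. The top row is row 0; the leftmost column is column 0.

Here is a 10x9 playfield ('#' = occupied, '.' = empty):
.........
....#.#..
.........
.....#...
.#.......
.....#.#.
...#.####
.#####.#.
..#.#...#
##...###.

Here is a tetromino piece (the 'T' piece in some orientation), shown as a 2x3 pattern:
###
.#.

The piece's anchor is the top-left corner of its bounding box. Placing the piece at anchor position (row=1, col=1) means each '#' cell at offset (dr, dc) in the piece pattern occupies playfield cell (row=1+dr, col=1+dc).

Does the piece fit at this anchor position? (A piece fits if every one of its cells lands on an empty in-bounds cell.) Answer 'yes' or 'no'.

Check each piece cell at anchor (1, 1):
  offset (0,0) -> (1,1): empty -> OK
  offset (0,1) -> (1,2): empty -> OK
  offset (0,2) -> (1,3): empty -> OK
  offset (1,1) -> (2,2): empty -> OK
All cells valid: yes

Answer: yes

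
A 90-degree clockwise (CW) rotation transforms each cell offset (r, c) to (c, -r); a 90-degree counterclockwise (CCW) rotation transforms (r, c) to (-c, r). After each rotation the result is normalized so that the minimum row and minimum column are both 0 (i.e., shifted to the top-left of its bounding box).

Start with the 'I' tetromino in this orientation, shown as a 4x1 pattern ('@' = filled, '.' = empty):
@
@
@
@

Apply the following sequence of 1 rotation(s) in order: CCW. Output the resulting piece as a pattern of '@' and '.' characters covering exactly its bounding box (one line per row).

Answer: @@@@

Derivation:
Start:
@
@
@
@
After rotation 1 (CCW):
@@@@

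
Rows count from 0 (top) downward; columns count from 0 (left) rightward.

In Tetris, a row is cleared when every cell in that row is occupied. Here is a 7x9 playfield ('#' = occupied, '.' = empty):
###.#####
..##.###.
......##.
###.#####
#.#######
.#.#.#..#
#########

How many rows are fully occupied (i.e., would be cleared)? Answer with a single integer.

Check each row:
  row 0: 1 empty cell -> not full
  row 1: 4 empty cells -> not full
  row 2: 7 empty cells -> not full
  row 3: 1 empty cell -> not full
  row 4: 1 empty cell -> not full
  row 5: 5 empty cells -> not full
  row 6: 0 empty cells -> FULL (clear)
Total rows cleared: 1

Answer: 1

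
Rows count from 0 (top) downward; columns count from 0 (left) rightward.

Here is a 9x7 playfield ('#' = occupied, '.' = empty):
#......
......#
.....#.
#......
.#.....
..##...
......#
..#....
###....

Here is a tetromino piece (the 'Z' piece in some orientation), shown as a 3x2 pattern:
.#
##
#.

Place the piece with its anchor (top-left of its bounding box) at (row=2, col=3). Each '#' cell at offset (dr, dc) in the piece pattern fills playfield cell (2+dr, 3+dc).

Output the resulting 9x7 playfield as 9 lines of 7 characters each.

Answer: #......
......#
....##.
#..##..
.#.#...
..##...
......#
..#....
###....

Derivation:
Fill (2+0,3+1) = (2,4)
Fill (2+1,3+0) = (3,3)
Fill (2+1,3+1) = (3,4)
Fill (2+2,3+0) = (4,3)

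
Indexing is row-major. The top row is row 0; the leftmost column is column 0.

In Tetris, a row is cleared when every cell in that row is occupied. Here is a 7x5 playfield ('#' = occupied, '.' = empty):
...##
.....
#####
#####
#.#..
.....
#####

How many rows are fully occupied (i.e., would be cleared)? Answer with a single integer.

Answer: 3

Derivation:
Check each row:
  row 0: 3 empty cells -> not full
  row 1: 5 empty cells -> not full
  row 2: 0 empty cells -> FULL (clear)
  row 3: 0 empty cells -> FULL (clear)
  row 4: 3 empty cells -> not full
  row 5: 5 empty cells -> not full
  row 6: 0 empty cells -> FULL (clear)
Total rows cleared: 3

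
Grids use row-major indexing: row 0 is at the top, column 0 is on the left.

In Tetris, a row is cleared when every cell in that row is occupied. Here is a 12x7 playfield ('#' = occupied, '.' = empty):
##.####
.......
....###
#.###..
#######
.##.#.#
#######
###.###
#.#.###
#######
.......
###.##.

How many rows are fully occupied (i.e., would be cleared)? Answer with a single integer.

Answer: 3

Derivation:
Check each row:
  row 0: 1 empty cell -> not full
  row 1: 7 empty cells -> not full
  row 2: 4 empty cells -> not full
  row 3: 3 empty cells -> not full
  row 4: 0 empty cells -> FULL (clear)
  row 5: 3 empty cells -> not full
  row 6: 0 empty cells -> FULL (clear)
  row 7: 1 empty cell -> not full
  row 8: 2 empty cells -> not full
  row 9: 0 empty cells -> FULL (clear)
  row 10: 7 empty cells -> not full
  row 11: 2 empty cells -> not full
Total rows cleared: 3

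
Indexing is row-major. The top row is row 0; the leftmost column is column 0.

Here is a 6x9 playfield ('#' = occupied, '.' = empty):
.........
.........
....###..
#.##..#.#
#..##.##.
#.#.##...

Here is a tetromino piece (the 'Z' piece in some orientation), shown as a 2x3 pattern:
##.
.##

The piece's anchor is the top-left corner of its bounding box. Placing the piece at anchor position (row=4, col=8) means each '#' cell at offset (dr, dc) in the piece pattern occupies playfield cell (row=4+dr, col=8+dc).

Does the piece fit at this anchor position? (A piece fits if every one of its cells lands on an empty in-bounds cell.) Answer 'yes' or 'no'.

Answer: no

Derivation:
Check each piece cell at anchor (4, 8):
  offset (0,0) -> (4,8): empty -> OK
  offset (0,1) -> (4,9): out of bounds -> FAIL
  offset (1,1) -> (5,9): out of bounds -> FAIL
  offset (1,2) -> (5,10): out of bounds -> FAIL
All cells valid: no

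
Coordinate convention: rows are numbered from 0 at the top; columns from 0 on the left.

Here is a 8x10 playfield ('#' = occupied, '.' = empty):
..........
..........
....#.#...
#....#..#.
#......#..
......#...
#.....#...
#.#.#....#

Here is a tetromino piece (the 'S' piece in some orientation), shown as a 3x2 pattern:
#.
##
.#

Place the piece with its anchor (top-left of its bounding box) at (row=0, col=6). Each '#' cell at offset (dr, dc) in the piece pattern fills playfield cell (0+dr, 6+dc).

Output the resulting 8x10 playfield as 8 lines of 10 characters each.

Answer: ......#...
......##..
....#.##..
#....#..#.
#......#..
......#...
#.....#...
#.#.#....#

Derivation:
Fill (0+0,6+0) = (0,6)
Fill (0+1,6+0) = (1,6)
Fill (0+1,6+1) = (1,7)
Fill (0+2,6+1) = (2,7)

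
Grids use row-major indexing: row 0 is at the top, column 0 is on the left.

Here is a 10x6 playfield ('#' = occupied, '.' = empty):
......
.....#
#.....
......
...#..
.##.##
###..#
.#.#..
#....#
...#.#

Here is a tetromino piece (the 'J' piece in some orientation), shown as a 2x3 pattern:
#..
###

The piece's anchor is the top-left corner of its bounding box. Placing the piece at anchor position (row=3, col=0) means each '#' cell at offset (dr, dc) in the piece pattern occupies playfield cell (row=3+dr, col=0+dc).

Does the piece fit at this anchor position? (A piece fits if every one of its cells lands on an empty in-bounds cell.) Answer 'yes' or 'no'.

Check each piece cell at anchor (3, 0):
  offset (0,0) -> (3,0): empty -> OK
  offset (1,0) -> (4,0): empty -> OK
  offset (1,1) -> (4,1): empty -> OK
  offset (1,2) -> (4,2): empty -> OK
All cells valid: yes

Answer: yes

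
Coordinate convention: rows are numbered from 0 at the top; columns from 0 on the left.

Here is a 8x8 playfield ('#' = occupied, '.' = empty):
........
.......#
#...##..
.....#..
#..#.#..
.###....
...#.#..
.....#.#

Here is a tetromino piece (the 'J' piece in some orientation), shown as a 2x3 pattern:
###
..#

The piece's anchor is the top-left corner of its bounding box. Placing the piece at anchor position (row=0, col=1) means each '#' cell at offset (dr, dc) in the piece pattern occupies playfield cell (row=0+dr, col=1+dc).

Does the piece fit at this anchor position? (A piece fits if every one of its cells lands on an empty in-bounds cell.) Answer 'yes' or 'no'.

Check each piece cell at anchor (0, 1):
  offset (0,0) -> (0,1): empty -> OK
  offset (0,1) -> (0,2): empty -> OK
  offset (0,2) -> (0,3): empty -> OK
  offset (1,2) -> (1,3): empty -> OK
All cells valid: yes

Answer: yes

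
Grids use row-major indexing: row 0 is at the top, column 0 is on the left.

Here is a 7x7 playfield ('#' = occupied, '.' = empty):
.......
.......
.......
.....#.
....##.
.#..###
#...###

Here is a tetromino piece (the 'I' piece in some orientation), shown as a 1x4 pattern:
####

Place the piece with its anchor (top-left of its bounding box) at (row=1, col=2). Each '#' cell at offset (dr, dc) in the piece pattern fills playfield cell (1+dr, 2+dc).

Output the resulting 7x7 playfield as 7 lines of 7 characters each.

Fill (1+0,2+0) = (1,2)
Fill (1+0,2+1) = (1,3)
Fill (1+0,2+2) = (1,4)
Fill (1+0,2+3) = (1,5)

Answer: .......
..####.
.......
.....#.
....##.
.#..###
#...###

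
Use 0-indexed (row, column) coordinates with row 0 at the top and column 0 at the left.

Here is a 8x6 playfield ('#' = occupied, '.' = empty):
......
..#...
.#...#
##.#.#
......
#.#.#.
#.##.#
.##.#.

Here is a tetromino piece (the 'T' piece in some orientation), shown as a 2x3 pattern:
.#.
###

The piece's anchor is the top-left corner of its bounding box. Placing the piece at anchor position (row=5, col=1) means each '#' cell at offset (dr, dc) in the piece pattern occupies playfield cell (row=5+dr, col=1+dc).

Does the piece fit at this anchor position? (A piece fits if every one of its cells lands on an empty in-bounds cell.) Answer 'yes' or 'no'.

Answer: no

Derivation:
Check each piece cell at anchor (5, 1):
  offset (0,1) -> (5,2): occupied ('#') -> FAIL
  offset (1,0) -> (6,1): empty -> OK
  offset (1,1) -> (6,2): occupied ('#') -> FAIL
  offset (1,2) -> (6,3): occupied ('#') -> FAIL
All cells valid: no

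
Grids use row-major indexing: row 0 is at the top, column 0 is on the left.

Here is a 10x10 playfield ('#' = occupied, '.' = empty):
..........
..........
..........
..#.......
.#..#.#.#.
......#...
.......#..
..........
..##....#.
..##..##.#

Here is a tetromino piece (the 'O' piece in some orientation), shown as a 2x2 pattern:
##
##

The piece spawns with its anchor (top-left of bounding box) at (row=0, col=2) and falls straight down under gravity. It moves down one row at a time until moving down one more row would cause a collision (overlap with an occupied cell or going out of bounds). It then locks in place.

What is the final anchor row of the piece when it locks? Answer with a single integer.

Spawn at (row=0, col=2). Try each row:
  row 0: fits
  row 1: fits
  row 2: blocked -> lock at row 1

Answer: 1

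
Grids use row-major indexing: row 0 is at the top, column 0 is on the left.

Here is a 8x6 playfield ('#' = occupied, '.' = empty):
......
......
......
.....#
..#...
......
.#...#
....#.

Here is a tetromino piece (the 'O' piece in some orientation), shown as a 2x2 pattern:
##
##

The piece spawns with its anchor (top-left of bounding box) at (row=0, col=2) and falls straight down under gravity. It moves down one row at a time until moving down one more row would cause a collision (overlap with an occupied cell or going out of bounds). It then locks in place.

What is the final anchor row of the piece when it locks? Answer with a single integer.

Spawn at (row=0, col=2). Try each row:
  row 0: fits
  row 1: fits
  row 2: fits
  row 3: blocked -> lock at row 2

Answer: 2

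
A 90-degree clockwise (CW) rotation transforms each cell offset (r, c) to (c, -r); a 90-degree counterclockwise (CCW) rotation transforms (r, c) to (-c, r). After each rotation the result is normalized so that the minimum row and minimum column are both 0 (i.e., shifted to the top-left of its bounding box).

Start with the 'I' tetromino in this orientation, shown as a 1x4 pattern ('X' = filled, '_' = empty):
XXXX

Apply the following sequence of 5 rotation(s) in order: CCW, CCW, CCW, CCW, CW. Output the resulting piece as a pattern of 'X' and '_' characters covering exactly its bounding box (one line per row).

Answer: X
X
X
X

Derivation:
Start:
XXXX
After rotation 1 (CCW):
X
X
X
X
After rotation 2 (CCW):
XXXX
After rotation 3 (CCW):
X
X
X
X
After rotation 4 (CCW):
XXXX
After rotation 5 (CW):
X
X
X
X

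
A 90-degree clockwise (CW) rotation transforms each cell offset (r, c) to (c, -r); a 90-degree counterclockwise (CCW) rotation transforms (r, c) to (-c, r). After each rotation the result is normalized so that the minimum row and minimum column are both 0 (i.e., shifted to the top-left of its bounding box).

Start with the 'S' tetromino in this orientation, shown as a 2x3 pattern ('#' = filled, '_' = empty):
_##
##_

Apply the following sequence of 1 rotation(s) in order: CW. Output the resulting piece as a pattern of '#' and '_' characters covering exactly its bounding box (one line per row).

Answer: #_
##
_#

Derivation:
Start:
_##
##_
After rotation 1 (CW):
#_
##
_#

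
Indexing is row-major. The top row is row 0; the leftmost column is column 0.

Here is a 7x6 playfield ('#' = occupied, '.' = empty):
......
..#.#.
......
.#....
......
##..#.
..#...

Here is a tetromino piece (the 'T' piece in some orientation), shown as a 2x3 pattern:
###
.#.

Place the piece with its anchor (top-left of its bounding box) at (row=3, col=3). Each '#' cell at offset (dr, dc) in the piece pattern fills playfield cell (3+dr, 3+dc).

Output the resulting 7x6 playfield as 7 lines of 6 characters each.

Answer: ......
..#.#.
......
.#.###
....#.
##..#.
..#...

Derivation:
Fill (3+0,3+0) = (3,3)
Fill (3+0,3+1) = (3,4)
Fill (3+0,3+2) = (3,5)
Fill (3+1,3+1) = (4,4)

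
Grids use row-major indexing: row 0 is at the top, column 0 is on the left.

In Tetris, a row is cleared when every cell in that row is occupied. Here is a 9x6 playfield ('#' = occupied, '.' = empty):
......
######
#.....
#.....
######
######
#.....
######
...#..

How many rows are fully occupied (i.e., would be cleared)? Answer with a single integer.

Check each row:
  row 0: 6 empty cells -> not full
  row 1: 0 empty cells -> FULL (clear)
  row 2: 5 empty cells -> not full
  row 3: 5 empty cells -> not full
  row 4: 0 empty cells -> FULL (clear)
  row 5: 0 empty cells -> FULL (clear)
  row 6: 5 empty cells -> not full
  row 7: 0 empty cells -> FULL (clear)
  row 8: 5 empty cells -> not full
Total rows cleared: 4

Answer: 4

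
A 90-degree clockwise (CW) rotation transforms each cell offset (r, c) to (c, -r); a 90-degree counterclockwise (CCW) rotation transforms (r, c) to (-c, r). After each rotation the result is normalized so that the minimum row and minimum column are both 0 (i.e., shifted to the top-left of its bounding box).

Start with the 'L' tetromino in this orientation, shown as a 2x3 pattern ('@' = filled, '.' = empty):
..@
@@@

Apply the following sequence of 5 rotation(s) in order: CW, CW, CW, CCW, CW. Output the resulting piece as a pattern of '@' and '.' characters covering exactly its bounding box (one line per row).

Start:
..@
@@@
After rotation 1 (CW):
@.
@.
@@
After rotation 2 (CW):
@@@
@..
After rotation 3 (CW):
@@
.@
.@
After rotation 4 (CCW):
@@@
@..
After rotation 5 (CW):
@@
.@
.@

Answer: @@
.@
.@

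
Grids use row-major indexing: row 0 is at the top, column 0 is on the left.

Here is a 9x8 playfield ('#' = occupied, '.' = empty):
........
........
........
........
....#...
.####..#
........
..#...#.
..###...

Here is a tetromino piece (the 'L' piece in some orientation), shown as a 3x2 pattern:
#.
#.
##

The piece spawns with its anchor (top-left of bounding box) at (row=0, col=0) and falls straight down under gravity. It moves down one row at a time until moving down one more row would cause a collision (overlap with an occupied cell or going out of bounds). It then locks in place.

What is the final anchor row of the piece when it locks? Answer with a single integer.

Spawn at (row=0, col=0). Try each row:
  row 0: fits
  row 1: fits
  row 2: fits
  row 3: blocked -> lock at row 2

Answer: 2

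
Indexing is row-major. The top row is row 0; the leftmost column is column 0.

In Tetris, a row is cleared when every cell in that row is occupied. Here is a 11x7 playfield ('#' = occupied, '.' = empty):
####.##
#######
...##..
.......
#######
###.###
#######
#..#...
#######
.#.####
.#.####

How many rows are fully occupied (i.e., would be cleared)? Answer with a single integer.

Answer: 4

Derivation:
Check each row:
  row 0: 1 empty cell -> not full
  row 1: 0 empty cells -> FULL (clear)
  row 2: 5 empty cells -> not full
  row 3: 7 empty cells -> not full
  row 4: 0 empty cells -> FULL (clear)
  row 5: 1 empty cell -> not full
  row 6: 0 empty cells -> FULL (clear)
  row 7: 5 empty cells -> not full
  row 8: 0 empty cells -> FULL (clear)
  row 9: 2 empty cells -> not full
  row 10: 2 empty cells -> not full
Total rows cleared: 4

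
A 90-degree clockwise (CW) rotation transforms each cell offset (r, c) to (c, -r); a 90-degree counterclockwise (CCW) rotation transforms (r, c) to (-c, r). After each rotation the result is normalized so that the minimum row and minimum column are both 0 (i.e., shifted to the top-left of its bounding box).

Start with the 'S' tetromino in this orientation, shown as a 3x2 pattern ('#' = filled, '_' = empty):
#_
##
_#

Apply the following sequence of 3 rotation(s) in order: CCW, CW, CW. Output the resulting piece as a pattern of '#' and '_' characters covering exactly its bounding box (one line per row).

Start:
#_
##
_#
After rotation 1 (CCW):
_##
##_
After rotation 2 (CW):
#_
##
_#
After rotation 3 (CW):
_##
##_

Answer: _##
##_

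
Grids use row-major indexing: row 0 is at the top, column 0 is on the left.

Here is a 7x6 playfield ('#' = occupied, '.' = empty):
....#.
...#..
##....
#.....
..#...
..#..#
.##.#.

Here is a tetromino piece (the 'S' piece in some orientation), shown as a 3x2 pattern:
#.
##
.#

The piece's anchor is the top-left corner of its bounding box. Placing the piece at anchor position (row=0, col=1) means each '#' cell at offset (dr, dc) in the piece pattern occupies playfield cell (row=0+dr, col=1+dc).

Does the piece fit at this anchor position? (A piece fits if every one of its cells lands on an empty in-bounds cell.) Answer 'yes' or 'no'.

Check each piece cell at anchor (0, 1):
  offset (0,0) -> (0,1): empty -> OK
  offset (1,0) -> (1,1): empty -> OK
  offset (1,1) -> (1,2): empty -> OK
  offset (2,1) -> (2,2): empty -> OK
All cells valid: yes

Answer: yes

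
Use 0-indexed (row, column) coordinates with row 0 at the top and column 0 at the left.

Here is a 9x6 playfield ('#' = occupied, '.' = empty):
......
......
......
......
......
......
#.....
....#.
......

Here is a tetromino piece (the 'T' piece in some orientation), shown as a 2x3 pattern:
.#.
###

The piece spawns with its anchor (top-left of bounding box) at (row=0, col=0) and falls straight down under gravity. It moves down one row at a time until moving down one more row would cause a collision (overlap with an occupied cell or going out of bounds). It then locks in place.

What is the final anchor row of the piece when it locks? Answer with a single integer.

Answer: 4

Derivation:
Spawn at (row=0, col=0). Try each row:
  row 0: fits
  row 1: fits
  row 2: fits
  row 3: fits
  row 4: fits
  row 5: blocked -> lock at row 4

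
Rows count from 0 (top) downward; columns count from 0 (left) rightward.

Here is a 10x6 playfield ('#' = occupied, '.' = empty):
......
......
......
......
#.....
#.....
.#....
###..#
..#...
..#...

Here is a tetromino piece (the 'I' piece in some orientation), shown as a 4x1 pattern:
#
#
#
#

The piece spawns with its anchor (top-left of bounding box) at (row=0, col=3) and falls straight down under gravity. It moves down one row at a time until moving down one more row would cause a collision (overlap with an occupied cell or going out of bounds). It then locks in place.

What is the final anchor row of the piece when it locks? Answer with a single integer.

Spawn at (row=0, col=3). Try each row:
  row 0: fits
  row 1: fits
  row 2: fits
  row 3: fits
  row 4: fits
  row 5: fits
  row 6: fits
  row 7: blocked -> lock at row 6

Answer: 6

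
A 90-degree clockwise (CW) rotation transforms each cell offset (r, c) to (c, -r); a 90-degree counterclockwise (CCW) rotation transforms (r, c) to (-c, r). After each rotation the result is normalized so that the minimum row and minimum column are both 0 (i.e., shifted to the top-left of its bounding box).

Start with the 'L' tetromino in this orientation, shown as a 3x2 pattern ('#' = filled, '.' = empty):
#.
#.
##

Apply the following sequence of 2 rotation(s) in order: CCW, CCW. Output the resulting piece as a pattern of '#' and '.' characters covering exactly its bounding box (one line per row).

Start:
#.
#.
##
After rotation 1 (CCW):
..#
###
After rotation 2 (CCW):
##
.#
.#

Answer: ##
.#
.#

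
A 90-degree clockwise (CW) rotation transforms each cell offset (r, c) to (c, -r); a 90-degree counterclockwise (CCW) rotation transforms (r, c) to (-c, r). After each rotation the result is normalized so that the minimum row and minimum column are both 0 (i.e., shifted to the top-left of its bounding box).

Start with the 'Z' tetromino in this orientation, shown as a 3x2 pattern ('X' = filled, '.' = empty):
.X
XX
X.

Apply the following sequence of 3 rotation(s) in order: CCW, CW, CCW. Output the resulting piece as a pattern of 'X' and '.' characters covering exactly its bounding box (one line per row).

Start:
.X
XX
X.
After rotation 1 (CCW):
XX.
.XX
After rotation 2 (CW):
.X
XX
X.
After rotation 3 (CCW):
XX.
.XX

Answer: XX.
.XX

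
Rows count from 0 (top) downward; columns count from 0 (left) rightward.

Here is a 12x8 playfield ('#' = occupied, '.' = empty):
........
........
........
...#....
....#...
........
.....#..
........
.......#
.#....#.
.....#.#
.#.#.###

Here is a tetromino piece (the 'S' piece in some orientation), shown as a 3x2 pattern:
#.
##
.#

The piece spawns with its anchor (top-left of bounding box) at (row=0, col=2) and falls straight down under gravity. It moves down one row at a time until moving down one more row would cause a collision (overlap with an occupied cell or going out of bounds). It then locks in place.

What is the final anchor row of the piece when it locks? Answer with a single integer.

Answer: 0

Derivation:
Spawn at (row=0, col=2). Try each row:
  row 0: fits
  row 1: blocked -> lock at row 0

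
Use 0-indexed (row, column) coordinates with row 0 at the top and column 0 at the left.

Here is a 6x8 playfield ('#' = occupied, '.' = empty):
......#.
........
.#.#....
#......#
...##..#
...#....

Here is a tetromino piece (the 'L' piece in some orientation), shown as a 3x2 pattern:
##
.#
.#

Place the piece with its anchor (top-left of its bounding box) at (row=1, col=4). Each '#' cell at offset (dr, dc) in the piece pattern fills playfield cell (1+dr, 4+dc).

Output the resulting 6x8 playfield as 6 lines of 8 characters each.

Answer: ......#.
....##..
.#.#.#..
#....#.#
...##..#
...#....

Derivation:
Fill (1+0,4+0) = (1,4)
Fill (1+0,4+1) = (1,5)
Fill (1+1,4+1) = (2,5)
Fill (1+2,4+1) = (3,5)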